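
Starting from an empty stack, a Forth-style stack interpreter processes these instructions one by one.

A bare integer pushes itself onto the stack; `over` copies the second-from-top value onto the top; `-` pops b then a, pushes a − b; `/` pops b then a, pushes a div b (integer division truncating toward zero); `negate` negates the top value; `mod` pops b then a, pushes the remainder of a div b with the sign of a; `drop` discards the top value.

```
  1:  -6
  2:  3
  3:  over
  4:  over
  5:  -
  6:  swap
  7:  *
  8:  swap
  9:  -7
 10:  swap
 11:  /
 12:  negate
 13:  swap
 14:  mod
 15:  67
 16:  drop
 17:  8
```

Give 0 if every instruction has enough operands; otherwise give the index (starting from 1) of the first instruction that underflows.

0

-6     : [-6]
3      : [-6, 3]
over   : [-6, 3, -6]
over   : [-6, 3, -6, 3]
-      : [-6, 3, -9]
swap   : [-6, -9, 3]
*      : [-6, -27]
swap   : [-27, -6]
-7     : [-27, -6, -7]
swap   : [-27, -7, -6]
/      : [-27, 1]
negate : [-27, -1]
swap   : [-1, -27]
mod    : [-1]
67     : [-1, 67]
drop   : [-1]
8      : [-1, 8]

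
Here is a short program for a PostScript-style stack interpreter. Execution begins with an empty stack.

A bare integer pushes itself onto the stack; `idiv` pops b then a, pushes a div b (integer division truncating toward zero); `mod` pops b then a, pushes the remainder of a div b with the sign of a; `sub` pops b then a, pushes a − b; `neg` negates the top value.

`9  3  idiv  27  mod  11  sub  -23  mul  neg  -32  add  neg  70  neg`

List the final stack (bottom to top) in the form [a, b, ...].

[216, -70]

9    → [9]
3    → [9, 3]
idiv → [3]
27   → [3, 27]
mod  → [3]
11   → [3, 11]
sub  → [-8]
-23  → [-8, -23]
mul  → [184]
neg  → [-184]
-32  → [-184, -32]
add  → [-216]
neg  → [216]
70   → [216, 70]
neg  → [216, -70]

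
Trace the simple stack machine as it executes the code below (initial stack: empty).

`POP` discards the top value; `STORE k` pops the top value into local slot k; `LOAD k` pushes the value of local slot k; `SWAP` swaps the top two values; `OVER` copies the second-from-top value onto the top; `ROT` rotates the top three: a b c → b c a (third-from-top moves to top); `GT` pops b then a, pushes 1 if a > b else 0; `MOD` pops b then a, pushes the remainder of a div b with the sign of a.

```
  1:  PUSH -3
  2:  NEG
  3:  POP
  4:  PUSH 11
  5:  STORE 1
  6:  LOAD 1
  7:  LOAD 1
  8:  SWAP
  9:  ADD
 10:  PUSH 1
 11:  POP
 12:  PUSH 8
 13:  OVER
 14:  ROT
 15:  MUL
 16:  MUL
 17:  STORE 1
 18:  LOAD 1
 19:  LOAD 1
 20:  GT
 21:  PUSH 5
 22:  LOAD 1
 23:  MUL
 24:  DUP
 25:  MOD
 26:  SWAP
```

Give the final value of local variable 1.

PUSH -3  [-3]
NEG      [3]
POP      []
PUSH 11  [11]
STORE 1  []
LOAD 1   [11]
LOAD 1   [11, 11]
SWAP     [11, 11]
ADD      [22]
PUSH 1   [22, 1]
POP      [22]
PUSH 8   [22, 8]
OVER     [22, 8, 22]
ROT      [8, 22, 22]
MUL      [8, 484]
MUL      [3872]
STORE 1  []
LOAD 1   [3872]
LOAD 1   [3872, 3872]
GT       [0]
PUSH 5   [0, 5]
LOAD 1   [0, 5, 3872]
MUL      [0, 19360]
DUP      [0, 19360, 19360]
MOD      [0, 0]
SWAP     [0, 0]

3872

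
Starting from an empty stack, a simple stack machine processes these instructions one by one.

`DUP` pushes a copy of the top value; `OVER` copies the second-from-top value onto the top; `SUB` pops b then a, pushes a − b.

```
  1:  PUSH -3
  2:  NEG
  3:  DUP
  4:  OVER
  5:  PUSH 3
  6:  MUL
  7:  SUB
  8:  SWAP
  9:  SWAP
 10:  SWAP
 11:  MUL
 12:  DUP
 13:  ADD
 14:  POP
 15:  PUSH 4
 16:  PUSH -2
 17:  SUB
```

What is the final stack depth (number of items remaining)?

1

PUSH -3 : -3
NEG     : 3
DUP     : 3 3
OVER    : 3 3 3
PUSH 3  : 3 3 3 3
MUL     : 3 3 9
SUB     : 3 -6
SWAP    : -6 3
SWAP    : 3 -6
SWAP    : -6 3
MUL     : -18
DUP     : -18 -18
ADD     : -36
POP     : (empty)
PUSH 4  : 4
PUSH -2 : 4 -2
SUB     : 6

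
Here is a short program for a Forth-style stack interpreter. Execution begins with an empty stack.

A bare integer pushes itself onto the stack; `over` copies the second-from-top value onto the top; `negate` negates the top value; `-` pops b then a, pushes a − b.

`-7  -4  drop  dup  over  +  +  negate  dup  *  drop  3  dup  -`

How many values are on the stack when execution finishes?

-7     → [-7]
-4     → [-7, -4]
drop   → [-7]
dup    → [-7, -7]
over   → [-7, -7, -7]
+      → [-7, -14]
+      → [-21]
negate → [21]
dup    → [21, 21]
*      → [441]
drop   → []
3      → [3]
dup    → [3, 3]
-      → [0]

1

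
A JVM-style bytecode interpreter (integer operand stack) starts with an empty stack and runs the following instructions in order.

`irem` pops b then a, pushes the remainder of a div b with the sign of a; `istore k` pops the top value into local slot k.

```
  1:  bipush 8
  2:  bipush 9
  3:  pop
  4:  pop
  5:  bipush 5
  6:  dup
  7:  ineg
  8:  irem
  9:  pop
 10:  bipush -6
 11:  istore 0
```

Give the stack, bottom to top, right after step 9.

[]

bipush 8 → 8
bipush 9 → 8 9
pop      → 8
pop      → (empty)
bipush 5 → 5
dup      → 5 5
ineg     → 5 -5
irem     → 0
pop      → (empty)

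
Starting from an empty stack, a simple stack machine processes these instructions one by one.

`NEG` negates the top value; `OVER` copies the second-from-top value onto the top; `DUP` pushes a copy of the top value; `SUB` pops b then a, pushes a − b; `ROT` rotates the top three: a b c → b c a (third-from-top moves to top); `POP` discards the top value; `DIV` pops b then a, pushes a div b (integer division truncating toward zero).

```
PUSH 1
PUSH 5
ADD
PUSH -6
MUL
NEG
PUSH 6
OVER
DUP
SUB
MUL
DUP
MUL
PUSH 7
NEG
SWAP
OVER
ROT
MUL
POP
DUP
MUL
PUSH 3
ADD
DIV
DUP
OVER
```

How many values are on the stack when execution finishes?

3

PUSH 1  → 1
PUSH 5  → 1 5
ADD     → 6
PUSH -6 → 6 -6
MUL     → -36
NEG     → 36
PUSH 6  → 36 6
OVER    → 36 6 36
DUP     → 36 6 36 36
SUB     → 36 6 0
MUL     → 36 0
DUP     → 36 0 0
MUL     → 36 0
PUSH 7  → 36 0 7
NEG     → 36 0 -7
SWAP    → 36 -7 0
OVER    → 36 -7 0 -7
ROT     → 36 0 -7 -7
MUL     → 36 0 49
POP     → 36 0
DUP     → 36 0 0
MUL     → 36 0
PUSH 3  → 36 0 3
ADD     → 36 3
DIV     → 12
DUP     → 12 12
OVER    → 12 12 12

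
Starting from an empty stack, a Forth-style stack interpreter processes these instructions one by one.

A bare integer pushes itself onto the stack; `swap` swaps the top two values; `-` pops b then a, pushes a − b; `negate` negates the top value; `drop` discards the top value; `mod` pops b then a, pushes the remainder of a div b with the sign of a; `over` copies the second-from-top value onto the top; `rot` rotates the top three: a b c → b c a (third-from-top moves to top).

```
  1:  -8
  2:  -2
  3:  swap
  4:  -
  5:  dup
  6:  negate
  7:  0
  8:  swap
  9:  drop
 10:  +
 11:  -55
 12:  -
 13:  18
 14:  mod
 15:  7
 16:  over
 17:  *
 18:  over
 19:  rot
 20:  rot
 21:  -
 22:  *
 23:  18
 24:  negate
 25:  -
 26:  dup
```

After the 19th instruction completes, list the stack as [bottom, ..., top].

-8     : -8
-2     : -8 -2
swap   : -2 -8
-      : 6
dup    : 6 6
negate : 6 -6
0      : 6 -6 0
swap   : 6 0 -6
drop   : 6 0
+      : 6
-55    : 6 -55
-      : 61
18     : 61 18
mod    : 7
7      : 7 7
over   : 7 7 7
*      : 7 49
over   : 7 49 7
rot    : 49 7 7

[49, 7, 7]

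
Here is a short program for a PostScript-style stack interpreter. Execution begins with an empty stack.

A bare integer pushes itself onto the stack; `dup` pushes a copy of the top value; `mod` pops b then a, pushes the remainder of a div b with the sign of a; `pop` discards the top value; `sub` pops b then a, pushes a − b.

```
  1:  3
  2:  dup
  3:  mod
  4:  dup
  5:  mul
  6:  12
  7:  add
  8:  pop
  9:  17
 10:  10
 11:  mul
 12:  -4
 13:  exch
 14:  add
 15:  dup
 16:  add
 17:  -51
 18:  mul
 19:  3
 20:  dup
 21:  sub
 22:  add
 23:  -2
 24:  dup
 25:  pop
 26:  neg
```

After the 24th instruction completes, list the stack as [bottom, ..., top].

3    -> 3
dup  -> 3 3
mod  -> 0
dup  -> 0 0
mul  -> 0
12   -> 0 12
add  -> 12
pop  -> (empty)
17   -> 17
10   -> 17 10
mul  -> 170
-4   -> 170 -4
exch -> -4 170
add  -> 166
dup  -> 166 166
add  -> 332
-51  -> 332 -51
mul  -> -16932
3    -> -16932 3
dup  -> -16932 3 3
sub  -> -16932 0
add  -> -16932
-2   -> -16932 -2
dup  -> -16932 -2 -2

[-16932, -2, -2]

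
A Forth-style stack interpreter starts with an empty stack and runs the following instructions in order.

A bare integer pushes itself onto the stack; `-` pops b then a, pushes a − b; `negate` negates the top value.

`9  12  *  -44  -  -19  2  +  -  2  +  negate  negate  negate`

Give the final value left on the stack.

-171

9      : [9]
12     : [9, 12]
*      : [108]
-44    : [108, -44]
-      : [152]
-19    : [152, -19]
2      : [152, -19, 2]
+      : [152, -17]
-      : [169]
2      : [169, 2]
+      : [171]
negate : [-171]
negate : [171]
negate : [-171]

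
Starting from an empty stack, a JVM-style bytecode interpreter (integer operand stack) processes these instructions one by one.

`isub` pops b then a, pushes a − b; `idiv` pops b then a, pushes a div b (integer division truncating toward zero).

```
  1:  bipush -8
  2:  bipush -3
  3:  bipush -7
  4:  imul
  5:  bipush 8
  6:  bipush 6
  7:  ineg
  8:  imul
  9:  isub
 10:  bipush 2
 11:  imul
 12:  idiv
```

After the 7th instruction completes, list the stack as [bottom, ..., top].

bipush -8 : -8
bipush -3 : -8 -3
bipush -7 : -8 -3 -7
imul      : -8 21
bipush 8  : -8 21 8
bipush 6  : -8 21 8 6
ineg      : -8 21 8 -6

[-8, 21, 8, -6]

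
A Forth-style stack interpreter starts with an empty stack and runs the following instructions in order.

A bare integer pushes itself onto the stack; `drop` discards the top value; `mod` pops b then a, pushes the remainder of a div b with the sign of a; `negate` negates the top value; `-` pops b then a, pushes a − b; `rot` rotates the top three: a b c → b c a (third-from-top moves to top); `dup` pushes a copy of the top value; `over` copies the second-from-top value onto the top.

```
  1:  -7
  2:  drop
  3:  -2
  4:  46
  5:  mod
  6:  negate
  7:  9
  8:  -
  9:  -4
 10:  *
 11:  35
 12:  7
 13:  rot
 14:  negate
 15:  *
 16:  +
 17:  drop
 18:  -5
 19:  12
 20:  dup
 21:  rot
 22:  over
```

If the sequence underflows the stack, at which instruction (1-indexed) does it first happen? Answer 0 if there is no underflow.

0

-7      [-7]
drop    []
-2      [-2]
46      [-2, 46]
mod     [-2]
negate  [2]
9       [2, 9]
-       [-7]
-4      [-7, -4]
*       [28]
35      [28, 35]
7       [28, 35, 7]
rot     [35, 7, 28]
negate  [35, 7, -28]
*       [35, -196]
+       [-161]
drop    []
-5      [-5]
12      [-5, 12]
dup     [-5, 12, 12]
rot     [12, 12, -5]
over    [12, 12, -5, 12]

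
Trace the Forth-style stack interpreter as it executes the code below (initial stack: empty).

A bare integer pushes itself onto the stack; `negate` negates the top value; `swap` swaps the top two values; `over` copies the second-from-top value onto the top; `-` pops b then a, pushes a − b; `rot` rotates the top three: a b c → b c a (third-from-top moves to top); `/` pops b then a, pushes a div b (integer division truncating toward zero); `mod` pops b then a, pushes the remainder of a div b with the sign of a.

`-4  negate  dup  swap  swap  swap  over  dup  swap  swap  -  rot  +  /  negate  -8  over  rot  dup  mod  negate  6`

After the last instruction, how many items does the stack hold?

4

-4     : -4
negate : 4
dup    : 4 4
swap   : 4 4
swap   : 4 4
swap   : 4 4
over   : 4 4 4
dup    : 4 4 4 4
swap   : 4 4 4 4
swap   : 4 4 4 4
-      : 4 4 0
rot    : 4 0 4
+      : 4 4
/      : 1
negate : -1
-8     : -1 -8
over   : -1 -8 -1
rot    : -8 -1 -1
dup    : -8 -1 -1 -1
mod    : -8 -1 0
negate : -8 -1 0
6      : -8 -1 0 6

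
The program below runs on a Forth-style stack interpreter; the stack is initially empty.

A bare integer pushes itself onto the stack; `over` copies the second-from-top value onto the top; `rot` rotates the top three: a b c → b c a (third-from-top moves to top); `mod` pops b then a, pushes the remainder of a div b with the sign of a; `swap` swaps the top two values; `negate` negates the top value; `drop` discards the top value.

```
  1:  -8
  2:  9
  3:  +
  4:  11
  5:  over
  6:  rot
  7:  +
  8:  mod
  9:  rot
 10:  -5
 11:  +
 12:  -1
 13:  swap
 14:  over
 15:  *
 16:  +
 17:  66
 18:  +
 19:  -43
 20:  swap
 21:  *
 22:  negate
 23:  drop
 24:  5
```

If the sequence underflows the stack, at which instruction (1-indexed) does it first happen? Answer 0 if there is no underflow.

9

-8    [-8]
9     [-8, 9]
+     [1]
11    [1, 11]
over  [1, 11, 1]
rot   [11, 1, 1]
+     [11, 2]
mod   [1]
rot  — needs 3 operands, stack has 1 → underflow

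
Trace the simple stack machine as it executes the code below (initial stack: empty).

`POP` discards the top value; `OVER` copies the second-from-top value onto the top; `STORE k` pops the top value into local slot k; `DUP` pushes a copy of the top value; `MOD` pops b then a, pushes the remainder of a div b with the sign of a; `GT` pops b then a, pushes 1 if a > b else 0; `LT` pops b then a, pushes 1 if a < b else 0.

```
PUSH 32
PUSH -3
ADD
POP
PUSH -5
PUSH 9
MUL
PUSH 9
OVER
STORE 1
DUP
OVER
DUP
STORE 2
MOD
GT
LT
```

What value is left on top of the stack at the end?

PUSH 32 → 32
PUSH -3 → 32 -3
ADD     → 29
POP     → (empty)
PUSH -5 → -5
PUSH 9  → -5 9
MUL     → -45
PUSH 9  → -45 9
OVER    → -45 9 -45
STORE 1 → -45 9
DUP     → -45 9 9
OVER    → -45 9 9 9
DUP     → -45 9 9 9 9
STORE 2 → -45 9 9 9
MOD     → -45 9 0
GT      → -45 1
LT      → 1

1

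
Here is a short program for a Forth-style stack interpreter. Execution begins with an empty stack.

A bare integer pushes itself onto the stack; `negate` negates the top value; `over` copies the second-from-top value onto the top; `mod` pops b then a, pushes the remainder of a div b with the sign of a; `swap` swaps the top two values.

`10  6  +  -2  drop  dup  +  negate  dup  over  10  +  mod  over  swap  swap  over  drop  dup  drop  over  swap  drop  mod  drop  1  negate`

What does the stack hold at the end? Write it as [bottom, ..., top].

[-32, -1]

10     -> [10]
6      -> [10, 6]
+      -> [16]
-2     -> [16, -2]
drop   -> [16]
dup    -> [16, 16]
+      -> [32]
negate -> [-32]
dup    -> [-32, -32]
over   -> [-32, -32, -32]
10     -> [-32, -32, -32, 10]
+      -> [-32, -32, -22]
mod    -> [-32, -10]
over   -> [-32, -10, -32]
swap   -> [-32, -32, -10]
swap   -> [-32, -10, -32]
over   -> [-32, -10, -32, -10]
drop   -> [-32, -10, -32]
dup    -> [-32, -10, -32, -32]
drop   -> [-32, -10, -32]
over   -> [-32, -10, -32, -10]
swap   -> [-32, -10, -10, -32]
drop   -> [-32, -10, -10]
mod    -> [-32, 0]
drop   -> [-32]
1      -> [-32, 1]
negate -> [-32, -1]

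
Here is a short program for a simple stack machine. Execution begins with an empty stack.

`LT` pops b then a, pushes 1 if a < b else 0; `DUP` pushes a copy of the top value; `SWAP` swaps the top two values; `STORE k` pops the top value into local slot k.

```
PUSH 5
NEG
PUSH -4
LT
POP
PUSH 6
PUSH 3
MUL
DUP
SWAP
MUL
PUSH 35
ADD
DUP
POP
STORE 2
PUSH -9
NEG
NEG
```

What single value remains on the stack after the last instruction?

PUSH 5   [5]
NEG      [-5]
PUSH -4  [-5, -4]
LT       [1]
POP      []
PUSH 6   [6]
PUSH 3   [6, 3]
MUL      [18]
DUP      [18, 18]
SWAP     [18, 18]
MUL      [324]
PUSH 35  [324, 35]
ADD      [359]
DUP      [359, 359]
POP      [359]
STORE 2  []
PUSH -9  [-9]
NEG      [9]
NEG      [-9]

-9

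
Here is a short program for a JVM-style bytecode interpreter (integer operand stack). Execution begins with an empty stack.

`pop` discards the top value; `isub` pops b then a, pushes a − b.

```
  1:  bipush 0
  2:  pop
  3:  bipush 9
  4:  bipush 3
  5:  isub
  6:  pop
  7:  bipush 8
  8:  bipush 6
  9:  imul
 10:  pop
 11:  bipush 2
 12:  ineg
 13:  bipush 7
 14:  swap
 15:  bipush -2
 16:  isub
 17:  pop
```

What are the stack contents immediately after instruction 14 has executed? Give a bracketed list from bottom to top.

bipush 0  [0]
pop       []
bipush 9  [9]
bipush 3  [9, 3]
isub      [6]
pop       []
bipush 8  [8]
bipush 6  [8, 6]
imul      [48]
pop       []
bipush 2  [2]
ineg      [-2]
bipush 7  [-2, 7]
swap      [7, -2]

[7, -2]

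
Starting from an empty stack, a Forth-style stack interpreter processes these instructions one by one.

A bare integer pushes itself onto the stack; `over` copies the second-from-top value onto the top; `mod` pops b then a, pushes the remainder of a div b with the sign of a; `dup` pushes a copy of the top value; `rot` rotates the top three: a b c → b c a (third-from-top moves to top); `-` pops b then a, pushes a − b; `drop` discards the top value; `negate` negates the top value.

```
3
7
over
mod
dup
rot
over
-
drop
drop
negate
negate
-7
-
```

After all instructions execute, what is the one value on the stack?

3      -> [3]
7      -> [3, 7]
over   -> [3, 7, 3]
mod    -> [3, 1]
dup    -> [3, 1, 1]
rot    -> [1, 1, 3]
over   -> [1, 1, 3, 1]
-      -> [1, 1, 2]
drop   -> [1, 1]
drop   -> [1]
negate -> [-1]
negate -> [1]
-7     -> [1, -7]
-      -> [8]

8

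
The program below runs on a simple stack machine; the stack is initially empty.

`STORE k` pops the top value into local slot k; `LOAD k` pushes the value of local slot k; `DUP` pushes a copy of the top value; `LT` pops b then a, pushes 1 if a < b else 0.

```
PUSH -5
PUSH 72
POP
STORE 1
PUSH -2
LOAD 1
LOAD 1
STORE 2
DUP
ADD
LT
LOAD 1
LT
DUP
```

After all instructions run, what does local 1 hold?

PUSH -5 -> [-5]
PUSH 72 -> [-5, 72]
POP     -> [-5]
STORE 1 -> []
PUSH -2 -> [-2]
LOAD 1  -> [-2, -5]
LOAD 1  -> [-2, -5, -5]
STORE 2 -> [-2, -5]
DUP     -> [-2, -5, -5]
ADD     -> [-2, -10]
LT      -> [0]
LOAD 1  -> [0, -5]
LT      -> [0]
DUP     -> [0, 0]

-5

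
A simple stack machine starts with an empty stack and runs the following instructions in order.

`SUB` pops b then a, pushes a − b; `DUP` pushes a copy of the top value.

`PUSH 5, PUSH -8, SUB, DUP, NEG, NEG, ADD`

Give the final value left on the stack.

PUSH 5   [5]
PUSH -8  [5, -8]
SUB      [13]
DUP      [13, 13]
NEG      [13, -13]
NEG      [13, 13]
ADD      [26]

26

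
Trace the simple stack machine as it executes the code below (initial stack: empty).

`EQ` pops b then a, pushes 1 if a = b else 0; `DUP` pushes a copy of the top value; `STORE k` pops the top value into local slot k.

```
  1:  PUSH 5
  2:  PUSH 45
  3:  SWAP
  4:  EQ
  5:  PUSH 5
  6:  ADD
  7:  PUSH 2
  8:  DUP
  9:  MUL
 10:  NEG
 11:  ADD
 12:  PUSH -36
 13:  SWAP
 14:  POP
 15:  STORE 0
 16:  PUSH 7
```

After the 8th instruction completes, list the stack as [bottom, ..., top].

PUSH 5  : 5
PUSH 45 : 5 45
SWAP    : 45 5
EQ      : 0
PUSH 5  : 0 5
ADD     : 5
PUSH 2  : 5 2
DUP     : 5 2 2

[5, 2, 2]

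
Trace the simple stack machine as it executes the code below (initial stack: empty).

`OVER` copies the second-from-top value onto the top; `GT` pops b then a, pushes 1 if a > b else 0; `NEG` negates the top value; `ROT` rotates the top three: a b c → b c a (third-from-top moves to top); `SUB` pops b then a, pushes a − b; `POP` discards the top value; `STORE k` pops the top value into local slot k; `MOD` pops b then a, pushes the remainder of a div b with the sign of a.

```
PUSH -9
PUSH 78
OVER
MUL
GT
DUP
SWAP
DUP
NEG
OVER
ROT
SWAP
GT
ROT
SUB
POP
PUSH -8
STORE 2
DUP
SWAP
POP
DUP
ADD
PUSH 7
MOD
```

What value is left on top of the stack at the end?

PUSH -9 -> [-9]
PUSH 78 -> [-9, 78]
OVER    -> [-9, 78, -9]
MUL     -> [-9, -702]
GT      -> [1]
DUP     -> [1, 1]
SWAP    -> [1, 1]
DUP     -> [1, 1, 1]
NEG     -> [1, 1, -1]
OVER    -> [1, 1, -1, 1]
ROT     -> [1, -1, 1, 1]
SWAP    -> [1, -1, 1, 1]
GT      -> [1, -1, 0]
ROT     -> [-1, 0, 1]
SUB     -> [-1, -1]
POP     -> [-1]
PUSH -8 -> [-1, -8]
STORE 2 -> [-1]
DUP     -> [-1, -1]
SWAP    -> [-1, -1]
POP     -> [-1]
DUP     -> [-1, -1]
ADD     -> [-2]
PUSH 7  -> [-2, 7]
MOD     -> [-2]

-2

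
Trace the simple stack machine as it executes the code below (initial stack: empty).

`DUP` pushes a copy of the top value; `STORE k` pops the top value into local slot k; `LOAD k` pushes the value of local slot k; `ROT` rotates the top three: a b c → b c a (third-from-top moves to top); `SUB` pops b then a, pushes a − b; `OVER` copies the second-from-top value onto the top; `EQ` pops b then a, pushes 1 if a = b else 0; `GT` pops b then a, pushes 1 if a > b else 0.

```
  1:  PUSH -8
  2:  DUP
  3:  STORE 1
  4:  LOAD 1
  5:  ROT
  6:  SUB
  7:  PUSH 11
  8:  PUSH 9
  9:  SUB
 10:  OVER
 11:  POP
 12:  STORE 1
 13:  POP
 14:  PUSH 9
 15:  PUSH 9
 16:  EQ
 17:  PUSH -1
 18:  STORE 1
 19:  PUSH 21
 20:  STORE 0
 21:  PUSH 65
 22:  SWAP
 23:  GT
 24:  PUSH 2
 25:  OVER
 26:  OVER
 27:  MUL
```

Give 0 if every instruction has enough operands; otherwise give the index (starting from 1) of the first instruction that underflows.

PUSH -8  -8
DUP      -8 -8
STORE 1  -8
LOAD 1   -8 -8
ROT  — needs 3 operands, stack has 2 → underflow

5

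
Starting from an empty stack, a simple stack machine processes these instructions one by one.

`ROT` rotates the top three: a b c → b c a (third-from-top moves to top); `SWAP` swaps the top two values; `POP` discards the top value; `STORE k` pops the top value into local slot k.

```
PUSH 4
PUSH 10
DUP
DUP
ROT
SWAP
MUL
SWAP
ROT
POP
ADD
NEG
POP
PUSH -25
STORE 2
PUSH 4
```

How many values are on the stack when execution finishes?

1

PUSH 4   → 4
PUSH 10  → 4 10
DUP      → 4 10 10
DUP      → 4 10 10 10
ROT      → 4 10 10 10
SWAP     → 4 10 10 10
MUL      → 4 10 100
SWAP     → 4 100 10
ROT      → 100 10 4
POP      → 100 10
ADD      → 110
NEG      → -110
POP      → (empty)
PUSH -25 → -25
STORE 2  → (empty)
PUSH 4   → 4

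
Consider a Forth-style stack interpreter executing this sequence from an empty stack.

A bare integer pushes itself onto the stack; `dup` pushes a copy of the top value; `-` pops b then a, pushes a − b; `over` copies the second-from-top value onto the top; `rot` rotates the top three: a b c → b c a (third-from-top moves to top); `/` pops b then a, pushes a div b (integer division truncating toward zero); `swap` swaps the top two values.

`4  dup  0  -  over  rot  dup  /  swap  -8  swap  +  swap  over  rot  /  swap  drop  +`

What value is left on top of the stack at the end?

4     4
dup   4 4
0     4 4 0
-     4 4
over  4 4 4
rot   4 4 4
dup   4 4 4 4
/     4 4 1
swap  4 1 4
-8    4 1 4 -8
swap  4 1 -8 4
+     4 1 -4
swap  4 -4 1
over  4 -4 1 -4
rot   4 1 -4 -4
/     4 1 1
swap  4 1 1
drop  4 1
+     5

5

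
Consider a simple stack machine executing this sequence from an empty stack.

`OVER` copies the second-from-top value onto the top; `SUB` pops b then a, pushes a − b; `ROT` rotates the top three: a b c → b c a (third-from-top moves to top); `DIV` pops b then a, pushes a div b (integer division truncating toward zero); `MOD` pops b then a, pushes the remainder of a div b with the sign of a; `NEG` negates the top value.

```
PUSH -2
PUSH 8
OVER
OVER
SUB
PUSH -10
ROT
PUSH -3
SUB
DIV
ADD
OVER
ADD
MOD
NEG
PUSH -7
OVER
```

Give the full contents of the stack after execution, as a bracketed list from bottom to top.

[2, -7, 2]

PUSH -2  : [-2]
PUSH 8   : [-2, 8]
OVER     : [-2, 8, -2]
OVER     : [-2, 8, -2, 8]
SUB      : [-2, 8, -10]
PUSH -10 : [-2, 8, -10, -10]
ROT      : [-2, -10, -10, 8]
PUSH -3  : [-2, -10, -10, 8, -3]
SUB      : [-2, -10, -10, 11]
DIV      : [-2, -10, 0]
ADD      : [-2, -10]
OVER     : [-2, -10, -2]
ADD      : [-2, -12]
MOD      : [-2]
NEG      : [2]
PUSH -7  : [2, -7]
OVER     : [2, -7, 2]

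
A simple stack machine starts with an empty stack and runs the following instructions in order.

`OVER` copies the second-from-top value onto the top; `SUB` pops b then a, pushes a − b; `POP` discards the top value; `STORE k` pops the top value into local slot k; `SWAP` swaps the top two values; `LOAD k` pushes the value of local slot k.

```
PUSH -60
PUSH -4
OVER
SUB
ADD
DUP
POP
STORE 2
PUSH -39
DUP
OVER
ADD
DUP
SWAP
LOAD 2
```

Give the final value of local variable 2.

PUSH -60 -> [-60]
PUSH -4  -> [-60, -4]
OVER     -> [-60, -4, -60]
SUB      -> [-60, 56]
ADD      -> [-4]
DUP      -> [-4, -4]
POP      -> [-4]
STORE 2  -> []
PUSH -39 -> [-39]
DUP      -> [-39, -39]
OVER     -> [-39, -39, -39]
ADD      -> [-39, -78]
DUP      -> [-39, -78, -78]
SWAP     -> [-39, -78, -78]
LOAD 2   -> [-39, -78, -78, -4]

-4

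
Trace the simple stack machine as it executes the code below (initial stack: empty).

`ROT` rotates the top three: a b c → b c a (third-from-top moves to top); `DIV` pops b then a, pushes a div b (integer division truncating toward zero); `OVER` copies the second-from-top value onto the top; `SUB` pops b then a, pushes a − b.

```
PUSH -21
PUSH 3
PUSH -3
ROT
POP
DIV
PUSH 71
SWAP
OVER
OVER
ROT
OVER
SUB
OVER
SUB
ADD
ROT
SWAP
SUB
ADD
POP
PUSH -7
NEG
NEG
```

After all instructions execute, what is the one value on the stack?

PUSH -21 -> [-21]
PUSH 3   -> [-21, 3]
PUSH -3  -> [-21, 3, -3]
ROT      -> [3, -3, -21]
POP      -> [3, -3]
DIV      -> [-1]
PUSH 71  -> [-1, 71]
SWAP     -> [71, -1]
OVER     -> [71, -1, 71]
OVER     -> [71, -1, 71, -1]
ROT      -> [71, 71, -1, -1]
OVER     -> [71, 71, -1, -1, -1]
SUB      -> [71, 71, -1, 0]
OVER     -> [71, 71, -1, 0, -1]
SUB      -> [71, 71, -1, 1]
ADD      -> [71, 71, 0]
ROT      -> [71, 0, 71]
SWAP     -> [71, 71, 0]
SUB      -> [71, 71]
ADD      -> [142]
POP      -> []
PUSH -7  -> [-7]
NEG      -> [7]
NEG      -> [-7]

-7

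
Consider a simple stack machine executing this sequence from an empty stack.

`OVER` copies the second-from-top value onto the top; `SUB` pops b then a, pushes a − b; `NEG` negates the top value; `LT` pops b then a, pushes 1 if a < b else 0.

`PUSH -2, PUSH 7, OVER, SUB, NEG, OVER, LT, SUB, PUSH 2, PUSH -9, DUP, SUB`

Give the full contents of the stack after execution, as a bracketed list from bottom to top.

[-3, 2, 0]

PUSH -2 -> [-2]
PUSH 7  -> [-2, 7]
OVER    -> [-2, 7, -2]
SUB     -> [-2, 9]
NEG     -> [-2, -9]
OVER    -> [-2, -9, -2]
LT      -> [-2, 1]
SUB     -> [-3]
PUSH 2  -> [-3, 2]
PUSH -9 -> [-3, 2, -9]
DUP     -> [-3, 2, -9, -9]
SUB     -> [-3, 2, 0]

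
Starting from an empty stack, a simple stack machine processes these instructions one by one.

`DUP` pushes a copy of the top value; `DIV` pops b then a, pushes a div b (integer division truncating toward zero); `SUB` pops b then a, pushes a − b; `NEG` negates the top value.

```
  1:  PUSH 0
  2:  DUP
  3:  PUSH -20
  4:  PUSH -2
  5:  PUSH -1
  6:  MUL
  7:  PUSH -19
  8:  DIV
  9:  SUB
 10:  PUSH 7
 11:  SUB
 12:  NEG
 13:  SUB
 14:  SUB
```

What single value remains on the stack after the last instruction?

27

PUSH 0   : [0]
DUP      : [0, 0]
PUSH -20 : [0, 0, -20]
PUSH -2  : [0, 0, -20, -2]
PUSH -1  : [0, 0, -20, -2, -1]
MUL      : [0, 0, -20, 2]
PUSH -19 : [0, 0, -20, 2, -19]
DIV      : [0, 0, -20, 0]
SUB      : [0, 0, -20]
PUSH 7   : [0, 0, -20, 7]
SUB      : [0, 0, -27]
NEG      : [0, 0, 27]
SUB      : [0, -27]
SUB      : [27]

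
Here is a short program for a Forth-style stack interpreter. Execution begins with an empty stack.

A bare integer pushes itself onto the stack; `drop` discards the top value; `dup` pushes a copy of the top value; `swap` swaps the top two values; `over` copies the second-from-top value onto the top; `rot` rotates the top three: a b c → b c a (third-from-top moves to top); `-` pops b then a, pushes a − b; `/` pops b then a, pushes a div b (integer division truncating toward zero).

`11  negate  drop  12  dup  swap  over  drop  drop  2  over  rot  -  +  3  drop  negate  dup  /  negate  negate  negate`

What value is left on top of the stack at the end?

-1

11      11
negate  -11
drop    (empty)
12      12
dup     12 12
swap    12 12
over    12 12 12
drop    12 12
drop    12
2       12 2
over    12 2 12
rot     2 12 12
-       2 0
+       2
3       2 3
drop    2
negate  -2
dup     -2 -2
/       1
negate  -1
negate  1
negate  -1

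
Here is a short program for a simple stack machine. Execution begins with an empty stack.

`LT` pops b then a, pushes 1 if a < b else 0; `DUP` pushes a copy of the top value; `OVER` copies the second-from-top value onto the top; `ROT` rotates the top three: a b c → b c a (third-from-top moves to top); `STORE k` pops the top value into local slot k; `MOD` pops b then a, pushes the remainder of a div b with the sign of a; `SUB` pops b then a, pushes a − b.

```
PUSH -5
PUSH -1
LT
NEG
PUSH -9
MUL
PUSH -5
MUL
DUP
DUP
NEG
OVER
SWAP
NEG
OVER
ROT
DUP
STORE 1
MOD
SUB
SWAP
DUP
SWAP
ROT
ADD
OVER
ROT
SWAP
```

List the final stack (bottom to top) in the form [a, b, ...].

[-45, -90, -45, -45]

PUSH -5 -> [-5]
PUSH -1 -> [-5, -1]
LT      -> [1]
NEG     -> [-1]
PUSH -9 -> [-1, -9]
MUL     -> [9]
PUSH -5 -> [9, -5]
MUL     -> [-45]
DUP     -> [-45, -45]
DUP     -> [-45, -45, -45]
NEG     -> [-45, -45, 45]
OVER    -> [-45, -45, 45, -45]
SWAP    -> [-45, -45, -45, 45]
NEG     -> [-45, -45, -45, -45]
OVER    -> [-45, -45, -45, -45, -45]
ROT     -> [-45, -45, -45, -45, -45]
DUP     -> [-45, -45, -45, -45, -45, -45]
STORE 1 -> [-45, -45, -45, -45, -45]
MOD     -> [-45, -45, -45, 0]
SUB     -> [-45, -45, -45]
SWAP    -> [-45, -45, -45]
DUP     -> [-45, -45, -45, -45]
SWAP    -> [-45, -45, -45, -45]
ROT     -> [-45, -45, -45, -45]
ADD     -> [-45, -45, -90]
OVER    -> [-45, -45, -90, -45]
ROT     -> [-45, -90, -45, -45]
SWAP    -> [-45, -90, -45, -45]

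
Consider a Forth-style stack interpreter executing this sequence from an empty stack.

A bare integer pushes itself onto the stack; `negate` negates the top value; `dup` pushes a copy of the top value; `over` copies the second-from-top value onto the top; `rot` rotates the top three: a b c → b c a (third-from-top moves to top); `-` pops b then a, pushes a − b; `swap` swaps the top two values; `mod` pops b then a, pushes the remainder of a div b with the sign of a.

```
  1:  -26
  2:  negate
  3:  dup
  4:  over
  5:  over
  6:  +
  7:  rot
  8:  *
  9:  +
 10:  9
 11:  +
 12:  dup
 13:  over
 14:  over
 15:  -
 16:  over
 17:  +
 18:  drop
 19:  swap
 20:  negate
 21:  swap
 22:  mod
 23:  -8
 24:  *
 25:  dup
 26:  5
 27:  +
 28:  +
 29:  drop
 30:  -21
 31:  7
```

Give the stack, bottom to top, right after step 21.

-26    -> -26
negate -> 26
dup    -> 26 26
over   -> 26 26 26
over   -> 26 26 26 26
+      -> 26 26 52
rot    -> 26 52 26
*      -> 26 1352
+      -> 1378
9      -> 1378 9
+      -> 1387
dup    -> 1387 1387
over   -> 1387 1387 1387
over   -> 1387 1387 1387 1387
-      -> 1387 1387 0
over   -> 1387 1387 0 1387
+      -> 1387 1387 1387
drop   -> 1387 1387
swap   -> 1387 1387
negate -> 1387 -1387
swap   -> -1387 1387

[-1387, 1387]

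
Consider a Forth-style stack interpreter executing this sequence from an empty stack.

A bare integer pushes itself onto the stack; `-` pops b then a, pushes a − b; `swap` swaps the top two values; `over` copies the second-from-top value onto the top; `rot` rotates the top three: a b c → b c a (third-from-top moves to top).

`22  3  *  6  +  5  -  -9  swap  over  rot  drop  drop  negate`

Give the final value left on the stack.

-67

22     : [22]
3      : [22, 3]
*      : [66]
6      : [66, 6]
+      : [72]
5      : [72, 5]
-      : [67]
-9     : [67, -9]
swap   : [-9, 67]
over   : [-9, 67, -9]
rot    : [67, -9, -9]
drop   : [67, -9]
drop   : [67]
negate : [-67]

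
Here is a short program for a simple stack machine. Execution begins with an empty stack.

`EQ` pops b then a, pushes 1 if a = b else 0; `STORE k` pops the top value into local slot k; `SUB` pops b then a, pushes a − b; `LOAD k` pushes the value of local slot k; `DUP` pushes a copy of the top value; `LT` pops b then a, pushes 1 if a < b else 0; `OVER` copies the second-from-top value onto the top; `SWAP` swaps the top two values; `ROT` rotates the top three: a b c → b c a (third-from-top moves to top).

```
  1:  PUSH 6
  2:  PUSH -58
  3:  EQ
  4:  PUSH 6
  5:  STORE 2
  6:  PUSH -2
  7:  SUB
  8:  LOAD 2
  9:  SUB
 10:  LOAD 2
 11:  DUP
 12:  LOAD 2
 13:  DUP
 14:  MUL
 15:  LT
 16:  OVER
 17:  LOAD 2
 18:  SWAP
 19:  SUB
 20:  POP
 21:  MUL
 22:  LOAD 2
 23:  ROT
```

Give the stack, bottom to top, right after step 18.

[-4, 6, 1, 6, 6]

PUSH 6   → [6]
PUSH -58 → [6, -58]
EQ       → [0]
PUSH 6   → [0, 6]
STORE 2  → [0]
PUSH -2  → [0, -2]
SUB      → [2]
LOAD 2   → [2, 6]
SUB      → [-4]
LOAD 2   → [-4, 6]
DUP      → [-4, 6, 6]
LOAD 2   → [-4, 6, 6, 6]
DUP      → [-4, 6, 6, 6, 6]
MUL      → [-4, 6, 6, 36]
LT       → [-4, 6, 1]
OVER     → [-4, 6, 1, 6]
LOAD 2   → [-4, 6, 1, 6, 6]
SWAP     → [-4, 6, 1, 6, 6]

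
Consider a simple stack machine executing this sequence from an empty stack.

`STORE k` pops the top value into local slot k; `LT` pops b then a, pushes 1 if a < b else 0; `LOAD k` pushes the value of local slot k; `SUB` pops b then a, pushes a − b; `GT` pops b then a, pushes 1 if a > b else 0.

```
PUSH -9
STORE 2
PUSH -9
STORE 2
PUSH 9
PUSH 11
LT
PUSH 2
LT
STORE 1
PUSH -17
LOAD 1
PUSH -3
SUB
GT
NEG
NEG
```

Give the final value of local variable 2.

-9

PUSH -9  -> [-9]
STORE 2  -> []
PUSH -9  -> [-9]
STORE 2  -> []
PUSH 9   -> [9]
PUSH 11  -> [9, 11]
LT       -> [1]
PUSH 2   -> [1, 2]
LT       -> [1]
STORE 1  -> []
PUSH -17 -> [-17]
LOAD 1   -> [-17, 1]
PUSH -3  -> [-17, 1, -3]
SUB      -> [-17, 4]
GT       -> [0]
NEG      -> [0]
NEG      -> [0]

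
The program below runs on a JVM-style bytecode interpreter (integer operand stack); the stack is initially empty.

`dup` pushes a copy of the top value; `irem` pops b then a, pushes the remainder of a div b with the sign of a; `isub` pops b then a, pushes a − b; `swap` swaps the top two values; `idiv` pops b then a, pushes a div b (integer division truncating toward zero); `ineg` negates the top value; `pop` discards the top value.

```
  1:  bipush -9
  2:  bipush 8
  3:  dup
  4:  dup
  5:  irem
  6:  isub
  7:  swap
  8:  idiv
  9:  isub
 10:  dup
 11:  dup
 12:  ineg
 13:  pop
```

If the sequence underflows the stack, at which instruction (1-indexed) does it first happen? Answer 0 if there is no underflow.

9

bipush -9 → [-9]
bipush 8  → [-9, 8]
dup       → [-9, 8, 8]
dup       → [-9, 8, 8, 8]
irem      → [-9, 8, 0]
isub      → [-9, 8]
swap      → [8, -9]
idiv      → [0]
isub  — needs 2 operands, stack has 1 → underflow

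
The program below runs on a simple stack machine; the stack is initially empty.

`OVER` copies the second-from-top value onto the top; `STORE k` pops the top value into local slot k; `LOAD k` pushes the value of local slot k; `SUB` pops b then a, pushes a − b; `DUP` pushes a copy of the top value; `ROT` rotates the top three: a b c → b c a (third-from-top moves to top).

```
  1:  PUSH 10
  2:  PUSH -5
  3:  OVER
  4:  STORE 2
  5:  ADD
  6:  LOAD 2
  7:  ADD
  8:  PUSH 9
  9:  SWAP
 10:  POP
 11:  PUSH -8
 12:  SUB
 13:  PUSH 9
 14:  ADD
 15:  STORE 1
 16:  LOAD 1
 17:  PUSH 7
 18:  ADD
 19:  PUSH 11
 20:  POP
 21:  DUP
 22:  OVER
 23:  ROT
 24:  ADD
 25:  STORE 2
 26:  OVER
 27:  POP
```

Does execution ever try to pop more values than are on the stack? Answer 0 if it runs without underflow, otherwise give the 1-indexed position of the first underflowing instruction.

26

PUSH 10  10
PUSH -5  10 -5
OVER     10 -5 10
STORE 2  10 -5
ADD      5
LOAD 2   5 10
ADD      15
PUSH 9   15 9
SWAP     9 15
POP      9
PUSH -8  9 -8
SUB      17
PUSH 9   17 9
ADD      26
STORE 1  (empty)
LOAD 1   26
PUSH 7   26 7
ADD      33
PUSH 11  33 11
POP      33
DUP      33 33
OVER     33 33 33
ROT      33 33 33
ADD      33 66
STORE 2  33
OVER  — needs 2 operands, stack has 1 → underflow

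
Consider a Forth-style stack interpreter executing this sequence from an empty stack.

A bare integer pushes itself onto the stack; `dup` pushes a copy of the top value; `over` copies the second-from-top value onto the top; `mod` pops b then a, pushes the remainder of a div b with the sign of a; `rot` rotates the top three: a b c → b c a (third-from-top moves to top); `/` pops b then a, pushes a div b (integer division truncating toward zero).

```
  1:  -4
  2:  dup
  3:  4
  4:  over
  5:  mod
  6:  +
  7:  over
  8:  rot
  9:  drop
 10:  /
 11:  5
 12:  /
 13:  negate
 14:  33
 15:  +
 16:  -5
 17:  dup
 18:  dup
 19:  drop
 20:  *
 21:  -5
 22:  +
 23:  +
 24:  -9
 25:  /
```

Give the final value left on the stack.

-5

-4     -> [-4]
dup    -> [-4, -4]
4      -> [-4, -4, 4]
over   -> [-4, -4, 4, -4]
mod    -> [-4, -4, 0]
+      -> [-4, -4]
over   -> [-4, -4, -4]
rot    -> [-4, -4, -4]
drop   -> [-4, -4]
/      -> [1]
5      -> [1, 5]
/      -> [0]
negate -> [0]
33     -> [0, 33]
+      -> [33]
-5     -> [33, -5]
dup    -> [33, -5, -5]
dup    -> [33, -5, -5, -5]
drop   -> [33, -5, -5]
*      -> [33, 25]
-5     -> [33, 25, -5]
+      -> [33, 20]
+      -> [53]
-9     -> [53, -9]
/      -> [-5]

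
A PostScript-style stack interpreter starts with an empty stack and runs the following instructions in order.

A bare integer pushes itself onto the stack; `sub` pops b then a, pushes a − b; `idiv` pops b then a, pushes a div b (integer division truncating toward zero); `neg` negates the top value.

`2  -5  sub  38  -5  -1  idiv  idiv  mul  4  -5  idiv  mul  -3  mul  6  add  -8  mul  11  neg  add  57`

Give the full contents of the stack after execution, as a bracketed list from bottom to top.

[-59, 57]

2    -> [2]
-5   -> [2, -5]
sub  -> [7]
38   -> [7, 38]
-5   -> [7, 38, -5]
-1   -> [7, 38, -5, -1]
idiv -> [7, 38, 5]
idiv -> [7, 7]
mul  -> [49]
4    -> [49, 4]
-5   -> [49, 4, -5]
idiv -> [49, 0]
mul  -> [0]
-3   -> [0, -3]
mul  -> [0]
6    -> [0, 6]
add  -> [6]
-8   -> [6, -8]
mul  -> [-48]
11   -> [-48, 11]
neg  -> [-48, -11]
add  -> [-59]
57   -> [-59, 57]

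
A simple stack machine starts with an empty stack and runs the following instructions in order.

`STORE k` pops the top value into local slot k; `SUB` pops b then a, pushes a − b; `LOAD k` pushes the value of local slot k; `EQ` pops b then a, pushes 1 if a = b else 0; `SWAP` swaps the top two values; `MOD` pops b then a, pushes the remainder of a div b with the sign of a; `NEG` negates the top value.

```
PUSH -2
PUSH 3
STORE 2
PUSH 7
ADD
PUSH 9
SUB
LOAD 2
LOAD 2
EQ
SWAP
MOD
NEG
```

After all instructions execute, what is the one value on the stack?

PUSH -2 → [-2]
PUSH 3  → [-2, 3]
STORE 2 → [-2]
PUSH 7  → [-2, 7]
ADD     → [5]
PUSH 9  → [5, 9]
SUB     → [-4]
LOAD 2  → [-4, 3]
LOAD 2  → [-4, 3, 3]
EQ      → [-4, 1]
SWAP    → [1, -4]
MOD     → [1]
NEG     → [-1]

-1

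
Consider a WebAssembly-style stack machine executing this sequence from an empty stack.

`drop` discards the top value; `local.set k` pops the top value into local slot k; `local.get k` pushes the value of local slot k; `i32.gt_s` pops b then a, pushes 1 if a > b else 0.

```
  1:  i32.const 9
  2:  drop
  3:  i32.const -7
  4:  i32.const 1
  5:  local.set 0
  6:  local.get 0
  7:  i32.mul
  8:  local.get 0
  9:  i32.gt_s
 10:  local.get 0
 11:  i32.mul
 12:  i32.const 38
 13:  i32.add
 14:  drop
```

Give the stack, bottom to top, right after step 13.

i32.const 9  -> [9]
drop         -> []
i32.const -7 -> [-7]
i32.const 1  -> [-7, 1]
local.set 0  -> [-7]
local.get 0  -> [-7, 1]
i32.mul      -> [-7]
local.get 0  -> [-7, 1]
i32.gt_s     -> [0]
local.get 0  -> [0, 1]
i32.mul      -> [0]
i32.const 38 -> [0, 38]
i32.add      -> [38]

[38]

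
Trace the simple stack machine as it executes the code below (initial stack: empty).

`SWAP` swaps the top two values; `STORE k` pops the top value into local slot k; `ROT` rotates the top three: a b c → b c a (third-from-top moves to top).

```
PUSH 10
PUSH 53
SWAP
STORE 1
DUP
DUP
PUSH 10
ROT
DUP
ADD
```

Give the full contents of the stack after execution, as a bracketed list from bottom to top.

[53, 53, 10, 106]

PUSH 10 → 10
PUSH 53 → 10 53
SWAP    → 53 10
STORE 1 → 53
DUP     → 53 53
DUP     → 53 53 53
PUSH 10 → 53 53 53 10
ROT     → 53 53 10 53
DUP     → 53 53 10 53 53
ADD     → 53 53 10 106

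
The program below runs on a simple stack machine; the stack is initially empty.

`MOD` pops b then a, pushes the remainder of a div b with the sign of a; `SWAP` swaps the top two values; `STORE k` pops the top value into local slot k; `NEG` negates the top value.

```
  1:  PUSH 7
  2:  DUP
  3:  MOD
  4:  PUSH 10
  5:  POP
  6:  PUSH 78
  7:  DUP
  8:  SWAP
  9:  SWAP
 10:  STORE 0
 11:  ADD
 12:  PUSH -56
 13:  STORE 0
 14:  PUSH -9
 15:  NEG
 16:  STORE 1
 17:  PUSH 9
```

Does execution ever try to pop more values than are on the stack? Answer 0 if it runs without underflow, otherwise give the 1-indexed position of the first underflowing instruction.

PUSH 7    [7]
DUP       [7, 7]
MOD       [0]
PUSH 10   [0, 10]
POP       [0]
PUSH 78   [0, 78]
DUP       [0, 78, 78]
SWAP      [0, 78, 78]
SWAP      [0, 78, 78]
STORE 0   [0, 78]
ADD       [78]
PUSH -56  [78, -56]
STORE 0   [78]
PUSH -9   [78, -9]
NEG       [78, 9]
STORE 1   [78]
PUSH 9    [78, 9]

0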